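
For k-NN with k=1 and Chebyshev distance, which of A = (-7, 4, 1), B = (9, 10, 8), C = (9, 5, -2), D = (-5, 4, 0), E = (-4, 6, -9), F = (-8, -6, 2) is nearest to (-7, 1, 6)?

Distances: d(A) = 5, d(B) = 16, d(C) = 16, d(D) = 6, d(E) = 15, d(F) = 7. Nearest: A = (-7, 4, 1) with distance 5.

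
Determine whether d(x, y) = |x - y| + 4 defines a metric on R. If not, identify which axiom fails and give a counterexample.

No. d fails identity of indiscernibles (specifically d(x,x) = 0): d(0, 0) = |0 - 0| + 4 = 0 + 4 = 4 ≠ 0.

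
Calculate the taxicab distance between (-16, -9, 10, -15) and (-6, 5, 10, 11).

Σ|x_i - y_i| = |-16 - (-6)| + |-9 - 5| + |10 - 10| + |-15 - 11| = 10 + 14 + 0 + 26 = 50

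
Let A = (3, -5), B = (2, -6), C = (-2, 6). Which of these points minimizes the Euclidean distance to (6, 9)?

Distances: d(A) ≈ 14.3178, d(B) ≈ 15.5242, d(C) ≈ 8.544. Nearest: C = (-2, 6) with distance 8.544.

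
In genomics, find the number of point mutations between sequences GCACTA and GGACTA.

Differing positions: 2. Hamming distance = 1.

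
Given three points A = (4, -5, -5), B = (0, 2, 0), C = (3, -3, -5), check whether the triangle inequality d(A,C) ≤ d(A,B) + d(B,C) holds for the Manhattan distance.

d(A,B) = 4 + 7 + 5 = 16, d(B,C) = 3 + 5 + 5 = 13, d(A,C) = 1 + 2 + 0 = 3.
d(A,C) = 3 ≤ 16 + 13 = 29. Triangle inequality is satisfied.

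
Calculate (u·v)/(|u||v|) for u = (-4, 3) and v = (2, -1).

With u = (-4, 3), v = (2, -1):
u·v = (-4)·2 + 3·(-1) = (-8) + (-3) = -11.
|u| = √((-4)² + 3²) = √25, |v| = √(2² + (-1)²) = √5, so |u||v| = √(25·5) = √125.
cos θ = (u·v)/(|u||v|) = -11/√125 ≈ -0.9839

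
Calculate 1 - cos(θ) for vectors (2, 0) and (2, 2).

With u = (2, 0), v = (2, 2):
u·v = 2·2 + 0·2 = 4 + 0 = 4.
|u| = √(2² + 0²) = √4, |v| = √(2² + 2²) = √8, so |u||v| = √(4·8) = √32.
cos θ = (u·v)/(|u||v|) = 4/√32 ≈ 0.7071
Cosine distance = 1 - cos θ ≈ 1 - 0.7071 = 0.2929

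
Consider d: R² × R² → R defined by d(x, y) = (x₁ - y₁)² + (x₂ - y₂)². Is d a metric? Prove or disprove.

No. The squared Euclidean distance fails the triangle inequality. Counterexample: x = (0, 0), y = (5, 2), z = (10, 4). d(x,z) = 10² + 4² = 116, but d(x,y) + d(y,z) = (5² + 2²) + (5² + 2²) = 29 + 29 = 58. Since 116 > 58, the triangle inequality is violated. (Note: √d, the ordinary Euclidean distance, IS a metric.)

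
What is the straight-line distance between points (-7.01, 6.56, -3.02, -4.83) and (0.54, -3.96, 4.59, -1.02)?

√(Σ(x_i - y_i)²) = √((-7.01 - 0.54)² + (6.56 - (-3.96))² + (-3.02 - 4.59)² + (-4.83 - (-1.02))²)
= √((-7.55)² + 10.52² + (-7.61)² + (-3.81)²) = √(57.0025 + 110.6704 + 57.9121 + 14.5161) = √240.1011 ≈ 15.4952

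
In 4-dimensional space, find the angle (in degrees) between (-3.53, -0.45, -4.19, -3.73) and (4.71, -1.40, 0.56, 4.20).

With u = (-3.53, -0.45, -4.19, -3.73), v = (4.71, -1.40, 0.56, 4.20):
u·v = (-3.53)·4.71 + (-0.45)·(-1.4) + (-4.19)·0.56 + (-3.73)·4.2 = (-16.6263) + 0.63 + (-2.3464) + (-15.666) = -34.0087.
|u| = √((-3.53)² + (-0.45)² + (-4.19)² + (-3.73)²) = √(12.4609 + 0.2025 + 17.5561 + 13.9129) = √44.1324, |v| = √(4.71² + (-1.4)² + 0.56² + 4.2²) = √(22.1841 + 1.96 + 0.3136 + 17.64) = √42.0977.
cos θ = (u·v)/(|u||v|) = -34.0087/(√44.1324·√42.0977) ≈ -0.789009
θ = arccos(-0.789009) ≈ 142.09°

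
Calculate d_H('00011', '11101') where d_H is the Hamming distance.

Differing positions: 1, 2, 3, 4. Hamming distance = 4.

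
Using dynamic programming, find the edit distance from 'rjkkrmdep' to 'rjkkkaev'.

Let D[i][j] be the edit distance between the first i characters of 'rjkkrmdep' and the first j characters of 'rjkkkaev', with D[i][0] = i, D[0][j] = j, and D[i][j] = D[i-1][j-1] if the characters match, else 1 + min(D[i-1][j], D[i][j-1], D[i-1][j-1]). Filling the table (rows: prefixes of 'rjkkrmdep', columns: prefixes of 'rjkkkaev'):
     ε  r  j  k  k  k  a  e  v
  ε  0  1  2  3  4  5  6  7  8
  r  1  0  1  2  3  4  5  6  7
  j  2  1  0  1  2  3  4  5  6
  k  3  2  1  0  1  2  3  4  5
  k  4  3  2  1  0  1  2  3  4
  r  5  4  3  2  1  1  2  3  4
  m  6  5  4  3  2  2  2  3  4
  d  7  6  5  4  3  3  3  3  4
  e  8  7  6  5  4  4  4  3  4
  p  9  8  7  6  5  5  5  4  4
The bottom-right entry gives D[9][8] = 4, so no sequence of fewer than 4 edits works. Backtracking through the table gives one optimal edit sequence (4 edits):
  rjkkrmdep → rjkkmdep (del r @5)
  rjkkmdep → rjkkkdep (sub m→k @5)
  rjkkkdep → rjkkkaep (sub d→a @6)
  rjkkkaep → rjkkkaev (sub p→v @8)
Edit distance = 4.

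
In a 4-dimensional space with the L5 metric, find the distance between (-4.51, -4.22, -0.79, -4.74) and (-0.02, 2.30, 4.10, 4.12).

(Σ|x_i - y_i|^5)^(1/5) = (|-4.51 - (-0.02)|^5 + |-4.22 - 2.3|^5 + |-0.79 - 4.1|^5 + |-4.74 - 4.12|^5)^(1/5)
= (4.49^5 + 6.52^5 + 4.89^5 + 8.86^5)^(1/5) ≈ (1824.869 + 11782.5144 + 2796.0459 + 54596.9786)^(1/5) = (71000.4079)^(1/5) ≈ 9.338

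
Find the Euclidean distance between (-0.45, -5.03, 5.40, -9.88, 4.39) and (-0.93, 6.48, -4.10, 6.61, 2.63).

√(Σ(x_i - y_i)²) = √((-0.45 - (-0.93))² + (-5.03 - 6.48)² + (5.4 - (-4.1))² + (-9.88 - 6.61)² + (4.39 - 2.63)²)
= √(0.48² + (-11.51)² + 9.5² + (-16.49)² + 1.76²) = √(0.2304 + 132.4801 + 90.25 + 271.9201 + 3.0976) = √497.9782 ≈ 22.3154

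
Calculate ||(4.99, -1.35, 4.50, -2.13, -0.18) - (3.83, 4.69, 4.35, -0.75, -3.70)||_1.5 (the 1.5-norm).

(Σ|x_i - y_i|^1.5)^(1/1.5) = (|4.99 - 3.83|^1.5 + |-1.35 - 4.69|^1.5 + |4.5 - 4.35|^1.5 + |-2.13 - (-0.75)|^1.5 + |-0.18 - (-3.7)|^1.5)^(1/1.5)
= (1.16^1.5 + 6.04^1.5 + 0.15^1.5 + 1.38^1.5 + 3.52^1.5)^(1/1.5) ≈ (1.2494 + 14.8442 + 0.0581 + 1.6211 + 6.6041)^(1/1.5) = (24.3769)^(1/1.5) ≈ 8.4072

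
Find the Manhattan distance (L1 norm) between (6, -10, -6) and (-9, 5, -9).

Σ|x_i - y_i| = |6 - (-9)| + |-10 - 5| + |-6 - (-9)| = 15 + 15 + 3 = 33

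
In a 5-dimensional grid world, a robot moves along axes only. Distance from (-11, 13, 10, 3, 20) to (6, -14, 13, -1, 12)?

Σ|x_i - y_i| = |-11 - 6| + |13 - (-14)| + |10 - 13| + |3 - (-1)| + |20 - 12| = 17 + 27 + 3 + 4 + 8 = 59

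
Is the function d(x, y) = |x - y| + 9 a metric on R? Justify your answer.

No. d fails identity of indiscernibles (specifically d(x,x) = 0): d(-7, -7) = |-7 - (-7)| + 9 = 0 + 9 = 9 ≠ 0.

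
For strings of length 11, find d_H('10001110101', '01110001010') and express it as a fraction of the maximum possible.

Differing positions: 1, 2, 3, 4, 5, 6, 7, 8, 9, 10, 11. Hamming distance = 11. The maximum possible Hamming distance for length-11 strings is 11, so d_H/11 = 11/11 = 1.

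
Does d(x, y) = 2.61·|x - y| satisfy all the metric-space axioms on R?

Yes. Since |x - y| is a metric on R and 2.61 > 0, the positive scalar multiple 2.61·|x - y| is also a metric: scaling by a positive constant preserves non-negativity, identity (d=0 ⟺ |x-y|=0 ⟺ x=y), symmetry, and the triangle inequality.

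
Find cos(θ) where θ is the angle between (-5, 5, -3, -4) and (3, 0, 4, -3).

With u = (-5, 5, -3, -4), v = (3, 0, 4, -3):
u·v = (-5)·3 + 5·0 + (-3)·4 + (-4)·(-3) = (-15) + 0 + (-12) + 12 = -15.
|u| = √((-5)² + 5² + (-3)² + (-4)²) = √75, |v| = √(3² + 0² + 4² + (-3)²) = √34, so |u||v| = √(75·34) = √2550.
cos θ = (u·v)/(|u||v|) = -15/√2550 ≈ -0.297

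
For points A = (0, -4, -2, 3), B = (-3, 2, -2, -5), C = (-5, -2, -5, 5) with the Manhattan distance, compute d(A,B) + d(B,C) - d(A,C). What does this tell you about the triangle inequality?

d(A,B) = 3 + 6 + 0 + 8 = 17, d(B,C) = 2 + 4 + 3 + 10 = 19, d(A,C) = 5 + 2 + 3 + 2 = 12.
d(A,B) + d(B,C) - d(A,C) = 17 + 19 - 12 = 36 - 12 = 24. This is ≥ 0, so the triangle inequality holds for these points.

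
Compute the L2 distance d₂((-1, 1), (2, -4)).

√(Σ(x_i - y_i)²) = √((-1 - 2)² + (1 - (-4))²)
= √((-3)² + 5²) = √(9 + 25) = √34 ≈ 5.831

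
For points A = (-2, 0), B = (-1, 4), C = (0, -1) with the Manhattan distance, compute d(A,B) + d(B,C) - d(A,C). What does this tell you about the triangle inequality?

d(A,B) = 1 + 4 = 5, d(B,C) = 1 + 5 = 6, d(A,C) = 2 + 1 = 3.
d(A,B) + d(B,C) - d(A,C) = 5 + 6 - 3 = 11 - 3 = 8. This is ≥ 0, so the triangle inequality holds for these points.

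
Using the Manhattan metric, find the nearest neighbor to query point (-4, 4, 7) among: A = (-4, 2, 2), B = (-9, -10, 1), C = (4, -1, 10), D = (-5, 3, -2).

Distances: d(A) = 7, d(B) = 25, d(C) = 16, d(D) = 11. Nearest: A = (-4, 2, 2) with distance 7.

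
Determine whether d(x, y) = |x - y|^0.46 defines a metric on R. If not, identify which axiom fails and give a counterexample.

Yes. With 0 < p = 0.46 ≤ 1, d(x,y) = |x-y|^0.46 is a metric on R. Non-negativity and symmetry are immediate; |x-y|^0.46 = 0 ⟺ |x-y| = 0 ⟺ x = y. For the triangle inequality, the function t ↦ t^0.46 is subadditive on [0,∞) when p ≤ 1, so |x-z|^0.46 ≤ (|x-y| + |y-z|)^0.46 ≤ |x-y|^0.46 + |y-z|^0.46.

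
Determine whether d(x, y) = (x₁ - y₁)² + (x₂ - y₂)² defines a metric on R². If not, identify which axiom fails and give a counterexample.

No. The squared Euclidean distance fails the triangle inequality. Counterexample: x = (0, 0), y = (1, 1), z = (2, 2). d(x,z) = 2² + 2² = 8, but d(x,y) + d(y,z) = (1² + 1²) + (1² + 1²) = 2 + 2 = 4. Since 8 > 4, the triangle inequality is violated. (Note: √d, the ordinary Euclidean distance, IS a metric.)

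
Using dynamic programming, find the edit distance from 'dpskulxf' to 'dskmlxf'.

Let D[i][j] be the edit distance between the first i characters of 'dpskulxf' and the first j characters of 'dskmlxf', with D[i][0] = i, D[0][j] = j, and D[i][j] = D[i-1][j-1] if the characters match, else 1 + min(D[i-1][j], D[i][j-1], D[i-1][j-1]). Filling the table (rows: prefixes of 'dpskulxf', columns: prefixes of 'dskmlxf'):
     ε  d  s  k  m  l  x  f
  ε  0  1  2  3  4  5  6  7
  d  1  0  1  2  3  4  5  6
  p  2  1  1  2  3  4  5  6
  s  3  2  1  2  3  4  5  6
  k  4  3  2  1  2  3  4  5
  u  5  4  3  2  2  3  4  5
  l  6  5  4  3  3  2  3  4
  x  7  6  5  4  4  3  2  3
  f  8  7  6  5  5  4  3  2
The bottom-right entry gives D[8][7] = 2, so no sequence of fewer than 2 edits works. Backtracking through the table gives one optimal edit sequence (2 edits):
  dpskulxf → dskulxf (del p @2)
  dskulxf → dskmlxf (sub u→m @4)
Edit distance = 2.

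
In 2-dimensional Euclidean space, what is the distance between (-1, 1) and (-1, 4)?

√(Σ(x_i - y_i)²) = √((-1 - (-1))² + (1 - 4)²)
= √(0² + (-3)²) = √(0 + 9) = √9 = 3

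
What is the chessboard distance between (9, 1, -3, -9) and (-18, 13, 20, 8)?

max(|x_i - y_i|) = max(|9 - (-18)|, |1 - 13|, |-3 - 20|, |-9 - 8|) = max(27, 12, 23, 17) = 27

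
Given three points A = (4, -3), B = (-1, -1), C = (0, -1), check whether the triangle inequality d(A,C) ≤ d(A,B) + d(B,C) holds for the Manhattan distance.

d(A,B) = 5 + 2 = 7, d(B,C) = 1 + 0 = 1, d(A,C) = 4 + 2 = 6.
d(A,C) = 6 ≤ 7 + 1 = 8. Triangle inequality is satisfied.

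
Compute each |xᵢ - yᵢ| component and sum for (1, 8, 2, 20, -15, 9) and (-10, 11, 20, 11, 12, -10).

Σ|x_i - y_i| = |1 - (-10)| + |8 - 11| + |2 - 20| + |20 - 11| + |-15 - 12| + |9 - (-10)| = 11 + 3 + 18 + 9 + 27 + 19 = 87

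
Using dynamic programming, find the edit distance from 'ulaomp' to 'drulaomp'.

Let D[i][j] be the edit distance between the first i characters of 'ulaomp' and the first j characters of 'drulaomp', with D[i][0] = i, D[0][j] = j, and D[i][j] = D[i-1][j-1] if the characters match, else 1 + min(D[i-1][j], D[i][j-1], D[i-1][j-1]). Filling the table (rows: prefixes of 'ulaomp', columns: prefixes of 'drulaomp'):
     ε  d  r  u  l  a  o  m  p
  ε  0  1  2  3  4  5  6  7  8
  u  1  1  2  2  3  4  5  6  7
  l  2  2  2  3  2  3  4  5  6
  a  3  3  3  3  3  2  3  4  5
  o  4  4  4  4  4  3  2  3  4
  m  5  5  5  5  5  4  3  2  3
  p  6  6  6  6  6  5  4  3  2
The bottom-right entry gives D[6][8] = 2, so no sequence of fewer than 2 edits works. Backtracking through the table gives one optimal edit sequence (2 edits):
  ulaomp → dulaomp (ins d @1)
  dulaomp → drulaomp (ins r @2)
Edit distance = 2.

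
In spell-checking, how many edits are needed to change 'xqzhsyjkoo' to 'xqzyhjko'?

Let D[i][j] be the edit distance between the first i characters of 'xqzhsyjkoo' and the first j characters of 'xqzyhjko', with D[i][0] = i, D[0][j] = j, and D[i][j] = D[i-1][j-1] if the characters match, else 1 + min(D[i-1][j], D[i][j-1], D[i-1][j-1]). Filling the table (rows: prefixes of 'xqzhsyjkoo', columns: prefixes of 'xqzyhjko'):
     ε  x  q  z  y  h  j  k  o
  ε  0  1  2  3  4  5  6  7  8
  x  1  0  1  2  3  4  5  6  7
  q  2  1  0  1  2  3  4  5  6
  z  3  2  1  0  1  2  3  4  5
  h  4  3  2  1  1  1  2  3  4
  s  5  4  3  2  2  2  2  3  4
  y  6  5  4  3  2  3  3  3  4
  j  7  6  5  4  3  3  3  4  4
  k  8  7  6  5  4  4  4  3  4
  o  9  8  7  6  5  5  5  4  3
  o 10  9  8  7  6  6  6  5  4
The bottom-right entry gives D[10][8] = 4, so no sequence of fewer than 4 edits works. Backtracking through the table gives one optimal edit sequence (4 edits):
  xqzhsyjkoo → xqzsyjkoo (del h @4)
  xqzsyjkoo → xqzyyjkoo (sub s→y @4)
  xqzyyjkoo → xqzyhjkoo (sub y→h @5)
  xqzyhjkoo → xqzyhjko (del o @8)
Edit distance = 4.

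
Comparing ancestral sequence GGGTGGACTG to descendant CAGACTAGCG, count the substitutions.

Differing positions: 1, 2, 4, 5, 6, 8, 9. Hamming distance = 7.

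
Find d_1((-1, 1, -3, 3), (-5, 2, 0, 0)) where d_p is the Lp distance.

Σ|x_i - y_i| = |-1 - (-5)| + |1 - 2| + |-3 - 0| + |3 - 0| = 4 + 1 + 3 + 3 = 11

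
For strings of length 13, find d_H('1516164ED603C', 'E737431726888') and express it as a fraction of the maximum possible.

Differing positions: 1, 2, 3, 4, 5, 6, 7, 8, 9, 11, 12, 13. Hamming distance = 12. The maximum possible Hamming distance for length-13 strings is 13, so d_H/13 = 12/13 ≈ 0.9231.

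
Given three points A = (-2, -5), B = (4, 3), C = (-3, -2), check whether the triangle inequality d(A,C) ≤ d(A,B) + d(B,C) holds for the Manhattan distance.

d(A,B) = 6 + 8 = 14, d(B,C) = 7 + 5 = 12, d(A,C) = 1 + 3 = 4.
d(A,C) = 4 ≤ 14 + 12 = 26. Triangle inequality is satisfied.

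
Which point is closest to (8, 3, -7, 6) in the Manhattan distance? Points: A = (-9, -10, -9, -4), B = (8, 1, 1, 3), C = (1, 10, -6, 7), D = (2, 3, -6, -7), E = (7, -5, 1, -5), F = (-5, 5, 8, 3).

Distances: d(A) = 42, d(B) = 13, d(C) = 16, d(D) = 20, d(E) = 28, d(F) = 33. Nearest: B = (8, 1, 1, 3) with distance 13.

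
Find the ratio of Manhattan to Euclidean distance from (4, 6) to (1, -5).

L1 = |4 - 1| + |6 - (-5)| = 3 + 11 = 14
L2 = √(3² + 11²) = √130 ≈ 11.4018
L1 ≥ L2 always (equality iff movement is along one axis); L1 > L2 here.
Ratio L1/L2 = 14/√130 ≈ 1.2279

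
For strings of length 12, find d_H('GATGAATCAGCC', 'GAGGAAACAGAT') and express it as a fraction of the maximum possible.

Differing positions: 3, 7, 11, 12. Hamming distance = 4. The maximum possible Hamming distance for length-12 strings is 12, so d_H/12 = 4/12 ≈ 0.3333.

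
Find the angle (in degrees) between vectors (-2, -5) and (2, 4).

With u = (-2, -5), v = (2, 4):
u·v = (-2)·2 + (-5)·4 = (-4) + (-20) = -24.
|u| = √((-2)² + (-5)²) = √29, |v| = √(2² + 4²) = √20, so |u||v| = √(29·20) = √580.
cos θ = (u·v)/(|u||v|) = -24/√580 ≈ -0.996546
θ = arccos(-0.996546) ≈ 175.24°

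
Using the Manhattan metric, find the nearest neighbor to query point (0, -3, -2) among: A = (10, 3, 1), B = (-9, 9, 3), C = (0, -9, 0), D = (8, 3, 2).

Distances: d(A) = 19, d(B) = 26, d(C) = 8, d(D) = 18. Nearest: C = (0, -9, 0) with distance 8.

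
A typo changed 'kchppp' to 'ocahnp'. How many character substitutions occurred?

Differing positions: 1, 3, 4, 5. Hamming distance = 4.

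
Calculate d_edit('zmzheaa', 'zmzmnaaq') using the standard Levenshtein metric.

Let D[i][j] be the edit distance between the first i characters of 'zmzheaa' and the first j characters of 'zmzmnaaq', with D[i][0] = i, D[0][j] = j, and D[i][j] = D[i-1][j-1] if the characters match, else 1 + min(D[i-1][j], D[i][j-1], D[i-1][j-1]). Filling the table (rows: prefixes of 'zmzheaa', columns: prefixes of 'zmzmnaaq'):
     ε  z  m  z  m  n  a  a  q
  ε  0  1  2  3  4  5  6  7  8
  z  1  0  1  2  3  4  5  6  7
  m  2  1  0  1  2  3  4  5  6
  z  3  2  1  0  1  2  3  4  5
  h  4  3  2  1  1  2  3  4  5
  e  5  4  3  2  2  2  3  4  5
  a  6  5  4  3  3  3  2  3  4
  a  7  6  5  4  4  4  3  2  3
The bottom-right entry gives D[7][8] = 3, so no sequence of fewer than 3 edits works. Backtracking through the table gives one optimal edit sequence (3 edits):
  zmzheaa → zmzmeaa (sub h→m @4)
  zmzmeaa → zmzmnaa (sub e→n @5)
  zmzmnaa → zmzmnaaq (ins q @8)
Edit distance = 3.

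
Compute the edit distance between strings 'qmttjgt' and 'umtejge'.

Let D[i][j] be the edit distance between the first i characters of 'qmttjgt' and the first j characters of 'umtejge', with D[i][0] = i, D[0][j] = j, and D[i][j] = D[i-1][j-1] if the characters match, else 1 + min(D[i-1][j], D[i][j-1], D[i-1][j-1]). Filling the table (rows: prefixes of 'qmttjgt', columns: prefixes of 'umtejge'):
     ε  u  m  t  e  j  g  e
  ε  0  1  2  3  4  5  6  7
  q  1  1  2  3  4  5  6  7
  m  2  2  1  2  3  4  5  6
  t  3  3  2  1  2  3  4  5
  t  4  4  3  2  2  3  4  5
  j  5  5  4  3  3  2  3  4
  g  6  6  5  4  4  3  2  3
  t  7  7  6  5  5  4  3  3
The bottom-right entry gives D[7][7] = 3, so no sequence of fewer than 3 edits works. Backtracking through the table gives one optimal edit sequence (3 edits):
  qmttjgt → umttjgt (sub q→u @1)
  umttjgt → umtejgt (sub t→e @4)
  umtejgt → umtejge (sub t→e @7)
Edit distance = 3.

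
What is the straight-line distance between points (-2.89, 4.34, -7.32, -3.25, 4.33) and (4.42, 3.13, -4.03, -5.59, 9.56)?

√(Σ(x_i - y_i)²) = √((-2.89 - 4.42)² + (4.34 - 3.13)² + (-7.32 - (-4.03))² + (-3.25 - (-5.59))² + (4.33 - 9.56)²)
= √((-7.31)² + 1.21² + (-3.29)² + 2.34² + (-5.23)²) = √(53.4361 + 1.4641 + 10.8241 + 5.4756 + 27.3529) = √98.5528 ≈ 9.9274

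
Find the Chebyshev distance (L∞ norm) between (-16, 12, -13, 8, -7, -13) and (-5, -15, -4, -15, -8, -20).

max(|x_i - y_i|) = max(|-16 - (-5)|, |12 - (-15)|, |-13 - (-4)|, |8 - (-15)|, |-7 - (-8)|, |-13 - (-20)|) = max(11, 27, 9, 23, 1, 7) = 27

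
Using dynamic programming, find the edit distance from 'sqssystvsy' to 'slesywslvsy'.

Let D[i][j] be the edit distance between the first i characters of 'sqssystvsy' and the first j characters of 'slesywslvsy', with D[i][0] = i, D[0][j] = j, and D[i][j] = D[i-1][j-1] if the characters match, else 1 + min(D[i-1][j], D[i][j-1], D[i-1][j-1]). Filling the table (rows: prefixes of 'sqssystvsy', columns: prefixes of 'slesywslvsy'):
     ε  s  l  e  s  y  w  s  l  v  s  y
  ε  0  1  2  3  4  5  6  7  8  9 10 11
  s  1  0  1  2  3  4  5  6  7  8  9 10
  q  2  1  1  2  3  4  5  6  7  8  9 10
  s  3  2  2  2  2  3  4  5  6  7  8  9
  s  4  3  3  3  2  3  4  4  5  6  7  8
  y  5  4  4  4  3  2  3  4  5  6  7  7
  s  6  5  5  5  4  3  3  3  4  5  6  7
  t  7  6  6  6  5  4  4  4  4  5  6  7
  v  8  7  7  7  6  5  5  5  5  4  5  6
  s  9  8  8  8  7  6  6  5  6  5  4  5
  y 10  9  9  9  8  7  7  6  6  6  5  4
The bottom-right entry gives D[10][11] = 4, so no sequence of fewer than 4 edits works. Backtracking through the table gives one optimal edit sequence (4 edits):
  sqssystvsy → slssystvsy (sub q→l @2)
  slssystvsy → slesystvsy (sub s→e @3)
  slesystvsy → slesywstvsy (ins w @6)
  slesywstvsy → slesywslvsy (sub t→l @8)
Edit distance = 4.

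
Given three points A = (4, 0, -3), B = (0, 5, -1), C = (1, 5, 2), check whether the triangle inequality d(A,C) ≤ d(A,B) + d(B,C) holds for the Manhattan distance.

d(A,B) = 4 + 5 + 2 = 11, d(B,C) = 1 + 0 + 3 = 4, d(A,C) = 3 + 5 + 5 = 13.
d(A,C) = 13 ≤ 11 + 4 = 15. Triangle inequality is satisfied.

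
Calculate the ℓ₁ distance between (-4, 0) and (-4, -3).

Σ|x_i - y_i| = |-4 - (-4)| + |0 - (-3)| = 0 + 3 = 3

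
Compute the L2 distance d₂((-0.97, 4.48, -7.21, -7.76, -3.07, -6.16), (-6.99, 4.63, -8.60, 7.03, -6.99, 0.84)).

√(Σ(x_i - y_i)²) = √((-0.97 - (-6.99))² + (4.48 - 4.63)² + (-7.21 - (-8.6))² + (-7.76 - 7.03)² + (-3.07 - (-6.99))² + (-6.16 - 0.84)²)
= √(6.02² + (-0.15)² + 1.39² + (-14.79)² + 3.92² + (-7)²) = √(36.2404 + 0.0225 + 1.9321 + 218.7441 + 15.3664 + 49) = √321.3055 ≈ 17.925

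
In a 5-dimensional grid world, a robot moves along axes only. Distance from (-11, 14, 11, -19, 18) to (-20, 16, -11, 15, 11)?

Σ|x_i - y_i| = |-11 - (-20)| + |14 - 16| + |11 - (-11)| + |-19 - 15| + |18 - 11| = 9 + 2 + 22 + 34 + 7 = 74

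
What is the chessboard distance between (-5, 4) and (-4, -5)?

max(|x_i - y_i|) = max(|-5 - (-4)|, |4 - (-5)|) = max(1, 9) = 9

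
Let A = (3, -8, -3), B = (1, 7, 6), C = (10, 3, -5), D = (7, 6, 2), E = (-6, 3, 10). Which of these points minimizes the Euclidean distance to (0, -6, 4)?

Distances: d(A) ≈ 7.874, d(B) ≈ 13.1909, d(C) ≈ 16.1864, d(D) ≈ 14.0357, d(E) ≈ 12.3693. Nearest: A = (3, -8, -3) with distance 7.874.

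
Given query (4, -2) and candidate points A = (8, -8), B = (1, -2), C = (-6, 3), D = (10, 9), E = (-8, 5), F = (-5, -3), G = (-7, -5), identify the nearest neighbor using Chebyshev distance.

Distances: d(A) = 6, d(B) = 3, d(C) = 10, d(D) = 11, d(E) = 12, d(F) = 9, d(G) = 11. Nearest: B = (1, -2) with distance 3.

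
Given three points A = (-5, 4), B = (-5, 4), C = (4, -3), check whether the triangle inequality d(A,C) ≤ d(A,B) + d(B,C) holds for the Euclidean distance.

d(A,B) = √(0² + 0²) = √0 = 0, d(B,C) = √(9² + 7²) = √130 ≈ 11.4018, d(A,C) = √(9² + 7²) = √130 ≈ 11.4018.
d(A,C) ≈ 11.4018 ≤ 0 + 11.4018 = 11.4018. Triangle inequality is satisfied.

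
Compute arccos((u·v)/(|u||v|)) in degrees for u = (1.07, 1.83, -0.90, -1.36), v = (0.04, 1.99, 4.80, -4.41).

With u = (1.07, 1.83, -0.90, -1.36), v = (0.04, 1.99, 4.80, -4.41):
u·v = 1.07·0.04 + 1.83·1.99 + (-0.9)·4.8 + (-1.36)·(-4.41) = 0.0428 + 3.6417 + (-4.32) + 5.9976 = 5.3621.
|u| = √(1.07² + 1.83² + (-0.9)² + (-1.36)²) = √(1.1449 + 3.3489 + 0.81 + 1.8496) = √7.1534, |v| = √(0.04² + 1.99² + 4.8² + (-4.41)²) = √(0.0016 + 3.9601 + 23.04 + 19.4481) = √46.4498.
cos θ = (u·v)/(|u||v|) = 5.3621/(√7.1534·√46.4498) ≈ 0.294162
θ = arccos(0.294162) ≈ 72.89°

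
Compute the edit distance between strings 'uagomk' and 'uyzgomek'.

Let D[i][j] be the edit distance between the first i characters of 'uagomk' and the first j characters of 'uyzgomek', with D[i][0] = i, D[0][j] = j, and D[i][j] = D[i-1][j-1] if the characters match, else 1 + min(D[i-1][j], D[i][j-1], D[i-1][j-1]). Filling the table (rows: prefixes of 'uagomk', columns: prefixes of 'uyzgomek'):
     ε  u  y  z  g  o  m  e  k
  ε  0  1  2  3  4  5  6  7  8
  u  1  0  1  2  3  4  5  6  7
  a  2  1  1  2  3  4  5  6  7
  g  3  2  2  2  2  3  4  5  6
  o  4  3  3  3  3  2  3  4  5
  m  5  4  4  4  4  3  2  3  4
  k  6  5  5  5  5  4  3  3  3
The bottom-right entry gives D[6][8] = 3, so no sequence of fewer than 3 edits works. Backtracking through the table gives one optimal edit sequence (3 edits):
  uagomk → uyagomk (ins y @2)
  uyagomk → uyzgomk (sub a→z @3)
  uyzgomk → uyzgomek (ins e @7)
Edit distance = 3.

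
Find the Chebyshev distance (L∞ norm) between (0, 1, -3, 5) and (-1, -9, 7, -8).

max(|x_i - y_i|) = max(|0 - (-1)|, |1 - (-9)|, |-3 - 7|, |5 - (-8)|) = max(1, 10, 10, 13) = 13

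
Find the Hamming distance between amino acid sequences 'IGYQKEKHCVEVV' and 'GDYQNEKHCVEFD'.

Differing positions: 1, 2, 5, 12, 13. Hamming distance = 5.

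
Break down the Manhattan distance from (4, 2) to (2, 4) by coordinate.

Σ|x_i - y_i| = |4 - 2| + |2 - 4| = 2 + 2 = 4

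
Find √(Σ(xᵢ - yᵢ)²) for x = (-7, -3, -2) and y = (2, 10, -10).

√(Σ(x_i - y_i)²) = √((-7 - 2)² + (-3 - 10)² + (-2 - (-10))²)
= √((-9)² + (-13)² + 8²) = √(81 + 169 + 64) = √314 ≈ 17.72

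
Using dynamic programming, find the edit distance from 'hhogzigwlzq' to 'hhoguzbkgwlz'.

Let D[i][j] be the edit distance between the first i characters of 'hhogzigwlzq' and the first j characters of 'hhoguzbkgwlz', with D[i][0] = i, D[0][j] = j, and D[i][j] = D[i-1][j-1] if the characters match, else 1 + min(D[i-1][j], D[i][j-1], D[i-1][j-1]). Filling the table (rows: prefixes of 'hhogzigwlzq', columns: prefixes of 'hhoguzbkgwlz'):
     ε  h  h  o  g  u  z  b  k  g  w  l  z
  ε  0  1  2  3  4  5  6  7  8  9 10 11 12
  h  1  0  1  2  3  4  5  6  7  8  9 10 11
  h  2  1  0  1  2  3  4  5  6  7  8  9 10
  o  3  2  1  0  1  2  3  4  5  6  7  8  9
  g  4  3  2  1  0  1  2  3  4  5  6  7  8
  z  5  4  3  2  1  1  1  2  3  4  5  6  7
  i  6  5  4  3  2  2  2  2  3  4  5  6  7
  g  7  6  5  4  3  3  3  3  3  3  4  5  6
  w  8  7  6  5  4  4  4  4  4  4  3  4  5
  l  9  8  7  6  5  5  5  5  5  5  4  3  4
  z 10  9  8  7  6  6  5  6  6  6  5  4  3
  q 11 10  9  8  7  7  6  6  7  7  6  5  4
The bottom-right entry gives D[11][12] = 4, so no sequence of fewer than 4 edits works. Backtracking through the table gives one optimal edit sequence (4 edits):
  hhogzigwlzq → hhoguzigwlzq (ins u @5)
  hhoguzigwlzq → hhoguzbigwlzq (ins b @7)
  hhoguzbigwlzq → hhoguzbkgwlzq (sub i→k @8)
  hhoguzbkgwlzq → hhoguzbkgwlz (del q @13)
Edit distance = 4.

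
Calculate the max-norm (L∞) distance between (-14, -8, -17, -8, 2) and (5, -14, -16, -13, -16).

max(|x_i - y_i|) = max(|-14 - 5|, |-8 - (-14)|, |-17 - (-16)|, |-8 - (-13)|, |2 - (-16)|) = max(19, 6, 1, 5, 18) = 19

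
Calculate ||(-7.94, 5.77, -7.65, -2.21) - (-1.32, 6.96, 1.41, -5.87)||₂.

√(Σ(x_i - y_i)²) = √((-7.94 - (-1.32))² + (5.77 - 6.96)² + (-7.65 - 1.41)² + (-2.21 - (-5.87))²)
= √((-6.62)² + (-1.19)² + (-9.06)² + 3.66²) = √(43.8244 + 1.4161 + 82.0836 + 13.3956) = √140.7197 ≈ 11.8625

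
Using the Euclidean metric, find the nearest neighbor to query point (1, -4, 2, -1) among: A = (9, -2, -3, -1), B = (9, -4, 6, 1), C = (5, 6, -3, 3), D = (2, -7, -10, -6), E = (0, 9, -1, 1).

Distances: d(A) ≈ 9.6437, d(B) ≈ 9.1652, d(C) ≈ 12.53, d(D) ≈ 13.3791, d(E) ≈ 13.5277. Nearest: B = (9, -4, 6, 1) with distance 9.1652.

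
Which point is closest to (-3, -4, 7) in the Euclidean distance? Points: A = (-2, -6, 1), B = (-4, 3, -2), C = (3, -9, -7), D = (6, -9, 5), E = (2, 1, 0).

Distances: d(A) ≈ 6.4031, d(B) ≈ 11.4455, d(C) ≈ 16.0312, d(D) ≈ 10.4881, d(E) ≈ 9.9499. Nearest: A = (-2, -6, 1) with distance 6.4031.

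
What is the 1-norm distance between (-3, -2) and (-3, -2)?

Σ|x_i - y_i| = |-3 - (-3)| + |-2 - (-2)| = 0 + 0 = 0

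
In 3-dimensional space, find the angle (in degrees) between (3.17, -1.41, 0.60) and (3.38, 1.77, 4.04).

With u = (3.17, -1.41, 0.60), v = (3.38, 1.77, 4.04):
u·v = 3.17·3.38 + (-1.41)·1.77 + 0.6·4.04 = 10.7146 + (-2.4957) + 2.424 = 10.6429.
|u| = √(3.17² + (-1.41)² + 0.6²) = √(10.0489 + 1.9881 + 0.36) = √12.397, |v| = √(3.38² + 1.77² + 4.04²) = √(11.4244 + 3.1329 + 16.3216) = √30.8789.
cos θ = (u·v)/(|u||v|) = 10.6429/(√12.397·√30.8789) ≈ 0.543965
θ = arccos(0.543965) ≈ 57.05°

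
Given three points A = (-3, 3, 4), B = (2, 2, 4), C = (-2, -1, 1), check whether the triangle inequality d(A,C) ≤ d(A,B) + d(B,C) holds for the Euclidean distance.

d(A,B) = √(5² + 1² + 0²) = √26 ≈ 5.099, d(B,C) = √(4² + 3² + 3²) = √34 ≈ 5.831, d(A,C) = √(1² + 4² + 3²) = √26 ≈ 5.099.
d(A,C) ≈ 5.099 ≤ 5.099 + 5.831 = 10.93. Triangle inequality is satisfied.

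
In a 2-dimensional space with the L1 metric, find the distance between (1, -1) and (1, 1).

Σ|x_i - y_i| = |1 - 1| + |-1 - 1| = 0 + 2 = 2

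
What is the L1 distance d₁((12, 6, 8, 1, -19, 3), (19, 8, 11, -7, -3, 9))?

Σ|x_i - y_i| = |12 - 19| + |6 - 8| + |8 - 11| + |1 - (-7)| + |-19 - (-3)| + |3 - 9| = 7 + 2 + 3 + 8 + 16 + 6 = 42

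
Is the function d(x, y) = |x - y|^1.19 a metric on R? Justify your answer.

No. d(x,y) = |x-y|^1.19 fails the triangle inequality since p = 1.19 > 1. Counterexample: x = 1, y = 7, z = 18. d(x,z) = |1 - 18|^1.19 = 17^1.19 ≈ 29.1229, but d(x,y) + d(y,z) = 6^1.19 + 11^1.19 ≈ 8.4333 + 17.3483 = 25.7816. Since 29.1229 > 25.7816, the triangle inequality is violated.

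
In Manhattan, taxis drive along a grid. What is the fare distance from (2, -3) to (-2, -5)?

Σ|x_i - y_i| = |2 - (-2)| + |-3 - (-5)| = 4 + 2 = 6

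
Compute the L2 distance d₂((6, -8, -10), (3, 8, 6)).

√(Σ(x_i - y_i)²) = √((6 - 3)² + (-8 - 8)² + (-10 - 6)²)
= √(3² + (-16)² + (-16)²) = √(9 + 256 + 256) = √521 ≈ 22.8254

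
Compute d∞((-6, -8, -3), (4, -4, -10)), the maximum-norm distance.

max(|x_i - y_i|) = max(|-6 - 4|, |-8 - (-4)|, |-3 - (-10)|) = max(10, 4, 7) = 10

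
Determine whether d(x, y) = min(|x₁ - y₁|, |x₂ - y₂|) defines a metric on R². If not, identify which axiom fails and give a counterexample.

No. d fails identity of indiscernibles: take x = (-2, 0) and y = (-2, 5). Then d(x,y) = min(|-2 - (-2)|, |0 - 5|) = min(0, 5) = 0, yet x ≠ y.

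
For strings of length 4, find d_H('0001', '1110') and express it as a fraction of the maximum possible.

Differing positions: 1, 2, 3, 4. Hamming distance = 4. The maximum possible Hamming distance for length-4 strings is 4, so d_H/4 = 4/4 = 1.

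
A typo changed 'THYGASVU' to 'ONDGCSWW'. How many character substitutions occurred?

Differing positions: 1, 2, 3, 5, 7, 8. Hamming distance = 6.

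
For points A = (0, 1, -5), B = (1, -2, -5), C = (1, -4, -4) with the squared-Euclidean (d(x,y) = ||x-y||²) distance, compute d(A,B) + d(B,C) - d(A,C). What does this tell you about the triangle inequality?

d(A,B) = 1² + 3² + 0² = 10, d(B,C) = 0² + 2² + 1² = 5, d(A,C) = 1² + 5² + 1² = 27.
d(A,B) + d(B,C) - d(A,C) = 10 + 5 - 27 = 15 - 27 = -12. This is < 0, so the triangle inequality FAILS for these points (squared-Euclidean is not a metric).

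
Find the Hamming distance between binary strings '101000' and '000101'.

Differing positions: 1, 3, 4, 6. Hamming distance = 4.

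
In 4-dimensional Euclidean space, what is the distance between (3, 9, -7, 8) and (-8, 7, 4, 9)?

√(Σ(x_i - y_i)²) = √((3 - (-8))² + (9 - 7)² + (-7 - 4)² + (8 - 9)²)
= √(11² + 2² + (-11)² + (-1)²) = √(121 + 4 + 121 + 1) = √247 ≈ 15.7162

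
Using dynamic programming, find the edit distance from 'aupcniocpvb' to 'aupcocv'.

Let D[i][j] be the edit distance between the first i characters of 'aupcniocpvb' and the first j characters of 'aupcocv', with D[i][0] = i, D[0][j] = j, and D[i][j] = D[i-1][j-1] if the characters match, else 1 + min(D[i-1][j], D[i][j-1], D[i-1][j-1]). Filling the table (rows: prefixes of 'aupcniocpvb', columns: prefixes of 'aupcocv'):
     ε  a  u  p  c  o  c  v
  ε  0  1  2  3  4  5  6  7
  a  1  0  1  2  3  4  5  6
  u  2  1  0  1  2  3  4  5
  p  3  2  1  0  1  2  3  4
  c  4  3  2  1  0  1  2  3
  n  5  4  3  2  1  1  2  3
  i  6  5  4  3  2  2  2  3
  o  7  6  5  4  3  2  3  3
  c  8  7  6  5  4  3  2  3
  p  9  8  7  6  5  4  3  3
  v 10  9  8  7  6  5  4  3
  b 11 10  9  8  7  6  5  4
The bottom-right entry gives D[11][7] = 4, so no sequence of fewer than 4 edits works. Backtracking through the table gives one optimal edit sequence (4 edits):
  aupcniocpvb → aupciocpvb (del n @5)
  aupciocpvb → aupcocpvb (del i @5)
  aupcocpvb → aupcocvb (del p @7)
  aupcocvb → aupcocv (del b @8)
Edit distance = 4.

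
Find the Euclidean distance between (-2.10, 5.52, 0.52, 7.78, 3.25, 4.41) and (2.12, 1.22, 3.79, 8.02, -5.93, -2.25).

√(Σ(x_i - y_i)²) = √((-2.1 - 2.12)² + (5.52 - 1.22)² + (0.52 - 3.79)² + (7.78 - 8.02)² + (3.25 - (-5.93))² + (4.41 - (-2.25))²)
= √((-4.22)² + 4.3² + (-3.27)² + (-0.24)² + 9.18² + 6.66²) = √(17.8084 + 18.49 + 10.6929 + 0.0576 + 84.2724 + 44.3556) = √175.6769 ≈ 13.2543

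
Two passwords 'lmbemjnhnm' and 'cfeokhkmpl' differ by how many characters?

Differing positions: 1, 2, 3, 4, 5, 6, 7, 8, 9, 10. Hamming distance = 10.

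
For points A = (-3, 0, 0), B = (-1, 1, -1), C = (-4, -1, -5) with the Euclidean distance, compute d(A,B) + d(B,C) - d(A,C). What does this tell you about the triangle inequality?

d(A,B) = √(2² + 1² + 1²) = √6 ≈ 2.4495, d(B,C) = √(3² + 2² + 4²) = √29 ≈ 5.3852, d(A,C) = √(1² + 1² + 5²) = √27 ≈ 5.1962.
d(A,B) + d(B,C) - d(A,C) = 2.4495 + 5.3852 - 5.1962 = 7.8347 - 5.1962 = 2.6385 (to 4 decimal places). This is ≥ 0, so the triangle inequality holds for these points.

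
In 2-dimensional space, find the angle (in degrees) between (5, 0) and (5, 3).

With u = (5, 0), v = (5, 3):
u·v = 5·5 + 0·3 = 25 + 0 = 25.
|u| = √(5² + 0²) = √25, |v| = √(5² + 3²) = √34, so |u||v| = √(25·34) = √850.
cos θ = (u·v)/(|u||v|) = 25/√850 ≈ 0.857493
θ = arccos(0.857493) ≈ 30.96°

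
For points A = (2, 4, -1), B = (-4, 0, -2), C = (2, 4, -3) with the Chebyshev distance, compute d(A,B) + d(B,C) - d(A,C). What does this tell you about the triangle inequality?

d(A,B) = max(6, 4, 1) = 6, d(B,C) = max(6, 4, 1) = 6, d(A,C) = max(0, 0, 2) = 2.
d(A,B) + d(B,C) - d(A,C) = 6 + 6 - 2 = 12 - 2 = 10. This is ≥ 0, so the triangle inequality holds for these points.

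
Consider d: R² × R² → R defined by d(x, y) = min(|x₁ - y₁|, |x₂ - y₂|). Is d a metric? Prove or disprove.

No. d fails identity of indiscernibles: take x = (-1, 0) and y = (-1, 9). Then d(x,y) = min(|-1 - (-1)|, |0 - 9|) = min(0, 9) = 0, yet x ≠ y.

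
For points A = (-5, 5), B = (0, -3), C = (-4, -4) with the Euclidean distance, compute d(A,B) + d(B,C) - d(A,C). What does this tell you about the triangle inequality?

d(A,B) = √(5² + 8²) = √89 ≈ 9.434, d(B,C) = √(4² + 1²) = √17 ≈ 4.1231, d(A,C) = √(1² + 9²) = √82 ≈ 9.0554.
d(A,B) + d(B,C) - d(A,C) = 9.434 + 4.1231 - 9.0554 = 13.5571 - 9.0554 = 4.5017 (to 4 decimal places). This is ≥ 0, so the triangle inequality holds for these points.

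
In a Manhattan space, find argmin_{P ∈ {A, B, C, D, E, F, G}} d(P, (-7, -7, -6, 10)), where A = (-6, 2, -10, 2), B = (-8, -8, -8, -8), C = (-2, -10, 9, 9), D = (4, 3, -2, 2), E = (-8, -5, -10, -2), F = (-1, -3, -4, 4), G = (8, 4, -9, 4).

Distances: d(A) = 22, d(B) = 22, d(C) = 24, d(D) = 33, d(E) = 19, d(F) = 18, d(G) = 35. Nearest: F = (-1, -3, -4, 4) with distance 18.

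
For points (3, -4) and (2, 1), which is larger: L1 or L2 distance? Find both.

L1 = |3 - 2| + |-4 - 1| = 1 + 5 = 6
L2 = √(1² + 5²) = √26 ≈ 5.099
L1 ≥ L2 always (equality iff movement is along one axis); L1 > L2 here.
Ratio L1/L2 = 6/√26 ≈ 1.1767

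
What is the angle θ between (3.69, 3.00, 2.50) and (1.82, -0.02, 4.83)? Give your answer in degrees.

With u = (3.69, 3.00, 2.50), v = (1.82, -0.02, 4.83):
u·v = 3.69·1.82 + 3·(-0.02) + 2.5·4.83 = 6.7158 + (-0.06) + 12.075 = 18.7308.
|u| = √(3.69² + 3² + 2.5²) = √(13.6161 + 9 + 6.25) = √28.8661, |v| = √(1.82² + (-0.02)² + 4.83²) = √(3.3124 + 0.0004 + 23.3289) = √26.6417.
cos θ = (u·v)/(|u||v|) = 18.7308/(√28.8661·√26.6417) ≈ 0.675431
θ = arccos(0.675431) ≈ 47.51°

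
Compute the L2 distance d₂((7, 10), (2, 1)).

√(Σ(x_i - y_i)²) = √((7 - 2)² + (10 - 1)²)
= √(5² + 9²) = √(25 + 81) = √106 ≈ 10.2956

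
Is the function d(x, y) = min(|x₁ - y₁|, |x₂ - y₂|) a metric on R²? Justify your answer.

No. d fails identity of indiscernibles: take x = (-4, 0) and y = (-4, 3). Then d(x,y) = min(|-4 - (-4)|, |0 - 3|) = min(0, 3) = 0, yet x ≠ y.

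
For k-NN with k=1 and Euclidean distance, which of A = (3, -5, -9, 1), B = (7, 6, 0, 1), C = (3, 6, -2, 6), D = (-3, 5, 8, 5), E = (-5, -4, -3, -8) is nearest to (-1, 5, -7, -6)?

Distances: d(A) = 13, d(B) ≈ 12.7671, d(C) ≈ 13.6382, d(D) ≈ 18.7083, d(E) ≈ 10.8167. Nearest: E = (-5, -4, -3, -8) with distance 10.8167.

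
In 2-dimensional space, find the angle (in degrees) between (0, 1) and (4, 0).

With u = (0, 1), v = (4, 0):
u·v = 0·4 + 1·0 = 0 + 0 = 0.
|u| = √(0² + 1²) = √1, |v| = √(4² + 0²) = √16, so |u||v| = √(1·16) = √16 = 4.
cos θ = (u·v)/(|u||v|) = 0/4 = 0 (the vectors are orthogonal)
θ = arccos(0) = 90°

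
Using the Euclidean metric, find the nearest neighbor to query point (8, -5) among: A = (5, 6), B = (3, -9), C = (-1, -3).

Distances: d(A) ≈ 11.4018, d(B) ≈ 6.4031, d(C) ≈ 9.2195. Nearest: B = (3, -9) with distance 6.4031.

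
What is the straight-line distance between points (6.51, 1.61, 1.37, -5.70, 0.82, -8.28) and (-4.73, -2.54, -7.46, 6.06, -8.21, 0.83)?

√(Σ(x_i - y_i)²) = √((6.51 - (-4.73))² + (1.61 - (-2.54))² + (1.37 - (-7.46))² + (-5.7 - 6.06)² + (0.82 - (-8.21))² + (-8.28 - 0.83)²)
= √(11.24² + 4.15² + 8.83² + (-11.76)² + 9.03² + (-9.11)²) = √(126.3376 + 17.2225 + 77.9689 + 138.2976 + 81.5409 + 82.9921) = √524.3596 ≈ 22.8989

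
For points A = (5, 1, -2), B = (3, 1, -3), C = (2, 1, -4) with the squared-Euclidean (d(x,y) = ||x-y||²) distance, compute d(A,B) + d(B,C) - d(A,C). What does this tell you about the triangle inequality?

d(A,B) = 2² + 0² + 1² = 5, d(B,C) = 1² + 0² + 1² = 2, d(A,C) = 3² + 0² + 2² = 13.
d(A,B) + d(B,C) - d(A,C) = 5 + 2 - 13 = 7 - 13 = -6. This is < 0, so the triangle inequality FAILS for these points (squared-Euclidean is not a metric).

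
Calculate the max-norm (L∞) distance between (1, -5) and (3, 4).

max(|x_i - y_i|) = max(|1 - 3|, |-5 - 4|) = max(2, 9) = 9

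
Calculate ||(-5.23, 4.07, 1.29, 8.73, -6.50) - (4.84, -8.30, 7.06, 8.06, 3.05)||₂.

√(Σ(x_i - y_i)²) = √((-5.23 - 4.84)² + (4.07 - (-8.3))² + (1.29 - 7.06)² + (8.73 - 8.06)² + (-6.5 - 3.05)²)
= √((-10.07)² + 12.37² + (-5.77)² + 0.67² + (-9.55)²) = √(101.4049 + 153.0169 + 33.2929 + 0.4489 + 91.2025) = √379.3661 ≈ 19.4773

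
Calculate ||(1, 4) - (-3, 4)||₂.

√(Σ(x_i - y_i)²) = √((1 - (-3))² + (4 - 4)²)
= √(4² + 0²) = √(16 + 0) = √16 = 4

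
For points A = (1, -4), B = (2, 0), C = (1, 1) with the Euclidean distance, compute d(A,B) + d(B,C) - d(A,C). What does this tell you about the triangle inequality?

d(A,B) = √(1² + 4²) = √17 ≈ 4.1231, d(B,C) = √(1² + 1²) = √2 ≈ 1.4142, d(A,C) = √(0² + 5²) = √25 = 5.
d(A,B) + d(B,C) - d(A,C) = 4.1231 + 1.4142 - 5 = 5.5373 - 5 = 0.5373 (to 4 decimal places). This is ≥ 0, so the triangle inequality holds for these points.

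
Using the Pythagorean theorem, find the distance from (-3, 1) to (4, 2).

√(Σ(x_i - y_i)²) = √((-3 - 4)² + (1 - 2)²)
= √((-7)² + (-1)²) = √(49 + 1) = √50 ≈ 7.0711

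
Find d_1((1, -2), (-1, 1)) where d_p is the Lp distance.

Σ|x_i - y_i| = |1 - (-1)| + |-2 - 1| = 2 + 3 = 5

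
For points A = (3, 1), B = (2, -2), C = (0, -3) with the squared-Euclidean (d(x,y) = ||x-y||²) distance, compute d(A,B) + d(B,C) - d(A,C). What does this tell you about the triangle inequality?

d(A,B) = 1² + 3² = 10, d(B,C) = 2² + 1² = 5, d(A,C) = 3² + 4² = 25.
d(A,B) + d(B,C) - d(A,C) = 10 + 5 - 25 = 15 - 25 = -10. This is < 0, so the triangle inequality FAILS for these points (squared-Euclidean is not a metric).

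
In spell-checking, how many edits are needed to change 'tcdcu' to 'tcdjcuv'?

Let D[i][j] be the edit distance between the first i characters of 'tcdcu' and the first j characters of 'tcdjcuv', with D[i][0] = i, D[0][j] = j, and D[i][j] = D[i-1][j-1] if the characters match, else 1 + min(D[i-1][j], D[i][j-1], D[i-1][j-1]). Filling the table (rows: prefixes of 'tcdcu', columns: prefixes of 'tcdjcuv'):
     ε  t  c  d  j  c  u  v
  ε  0  1  2  3  4  5  6  7
  t  1  0  1  2  3  4  5  6
  c  2  1  0  1  2  3  4  5
  d  3  2  1  0  1  2  3  4
  c  4  3  2  1  1  1  2  3
  u  5  4  3  2  2  2  1  2
The bottom-right entry gives D[5][7] = 2, so no sequence of fewer than 2 edits works. Backtracking through the table gives one optimal edit sequence (2 edits):
  tcdcu → tcdjcu (ins j @4)
  tcdjcu → tcdjcuv (ins v @7)
Edit distance = 2.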